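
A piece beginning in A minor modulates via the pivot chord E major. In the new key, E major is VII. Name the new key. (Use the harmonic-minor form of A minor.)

The numeral VII denotes a major triad on scale degree 7. With E on degree 7, the tonic of the new key is F♯.
Degree 7 carries a major triad in natural-minor keys, so the destination is F♯ minor.
Check: the diatonic triads of F♯ minor (natural minor) are F♯m (i), G♯dim (ii°), A (III), Bm (iv), C♯m (v), D (VI), E (VII) — E major is indeed VII.

F♯ minor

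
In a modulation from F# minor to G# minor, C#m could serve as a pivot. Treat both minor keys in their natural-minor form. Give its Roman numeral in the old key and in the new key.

v in F# minor; iv in G# minor

The scale of F# minor (natural minor) is F# G# A B C# D E; C# is degree 5, and the triad built there (C#-E-G#) is minor, so it is v.
The scale of G# minor (natural minor) is G# A# B C# D# E F#; C# is degree 4, and the triad built there (C#-E-G#) is minor, so it is iv.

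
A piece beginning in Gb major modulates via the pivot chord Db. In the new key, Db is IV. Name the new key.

The numeral IV denotes a major triad on scale degree 4. With Db on degree 4, the tonic of the new key is Ab.
Degree 4 carries a major triad in major keys, so the destination is Ab major.
Check: the diatonic triads of Ab major are Ab (I), Bbm (ii), Cm (iii), Db (IV), Eb (V), Fm (vi), Gdim (vii°) — Db is indeed IV.

Ab major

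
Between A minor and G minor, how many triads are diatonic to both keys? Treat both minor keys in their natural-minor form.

Diatonic triads of A minor (natural minor): Am (i), Bdim (ii°), C (III), Dm (iv), Em (v), F (VI), G (VII).
Diatonic triads of G minor (natural minor): Gm (i), Adim (ii°), Bb (III), Cm (iv), Dm (v), Eb (VI), F (VII).
Matching root and quality in both lists: Dm, F.
That gives 2 common triads.

2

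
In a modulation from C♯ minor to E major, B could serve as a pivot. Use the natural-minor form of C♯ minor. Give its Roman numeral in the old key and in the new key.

VII in C♯ minor; V in E major

The scale of C♯ minor (natural minor) is C♯ D♯ E F♯ G♯ A B; B is degree 7, and the triad built there (B-D♯-F♯) is major, so it is VII.
The scale of E major is E F♯ G♯ A B C♯ D♯; B is degree 5, and the triad built there (B-D♯-F♯) is major, so it is V.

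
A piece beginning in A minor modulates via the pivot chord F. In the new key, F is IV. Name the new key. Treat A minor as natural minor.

The numeral IV denotes a major triad on scale degree 4. With F on degree 4, the tonic of the new key is C.
Degree 4 carries a major triad in major keys, so the destination is C major.
Check: the diatonic triads of C major are C (I), Dm (ii), Em (iii), F (IV), G (V), Am (vi), Bdim (vii°) — F is indeed IV.

C major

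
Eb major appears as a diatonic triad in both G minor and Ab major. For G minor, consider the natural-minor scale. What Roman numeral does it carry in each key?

VI in G minor; V in Ab major

The scale of G minor (natural minor) is G A Bb C D Eb F; Eb is degree 6, and the triad built there (Eb-G-Bb) is major, so it is VI.
The scale of Ab major is Ab Bb C Db Eb F G; Eb is degree 5, and the triad built there (Eb-G-Bb) is major, so it is V.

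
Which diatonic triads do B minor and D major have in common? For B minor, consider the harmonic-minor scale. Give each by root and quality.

Triads in B minor (harmonic minor): Bm (i), C#dim (ii°), Daug (III+), Em (iv), F# (V), G (VI), A#dim (vii°).
Triads in D major: D (I), Em (ii), F#m (iii), G (IV), A (V), Bm (vi), C#dim (vii°).
Shared triads with their functions: Bm (i in B minor, vi in D major); C#dim (ii° in B minor, vii° in D major); Em (iv in B minor, ii in D major); G (VI in B minor, IV in D major).

Bm, C#dim, Em, G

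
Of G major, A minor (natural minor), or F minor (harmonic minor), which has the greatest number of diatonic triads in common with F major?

A minor

Triads of F major: F major (I), G minor (ii), A minor (iii), Bb major (IV), C major (V), D minor (vi), E diminished (vii°).
G major shares 2: Am, C.
A minor (natural minor) shares 4: F, Am, C, Dm.
F minor (harmonic minor) shares 2: C, Edim.
The most common triads (4) are shared with A minor.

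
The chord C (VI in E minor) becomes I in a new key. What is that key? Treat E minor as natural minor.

C major

The numeral I denotes a major triad on scale degree 1. With C on degree 1, the tonic of the new key is C.
Degree 1 carries a major triad in major keys, so the destination is C major.
Check: the diatonic triads of C major are C (I), Dm (ii), Em (iii), F (IV), G (V), Am (vi), Bdim (vii°) — C is indeed I.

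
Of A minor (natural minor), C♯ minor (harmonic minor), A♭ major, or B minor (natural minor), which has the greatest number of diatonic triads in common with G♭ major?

Triads of G♭ major: G♭ major (I), A♭ minor (ii), B♭ minor (iii), C♭ major (IV), D♭ major (V), E♭ minor (vi), F diminished (vii°).
A minor (natural minor) shares 0: none.
C♯ minor (harmonic minor) shares 0: none.
A♭ major shares 2: B♭m, D♭.
B minor (natural minor) shares 0: none.
The most common triads (2) are shared with A♭ major.

A♭ major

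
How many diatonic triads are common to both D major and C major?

2

Diatonic triads of D major: D (I), Em (ii), F#m (iii), G (IV), A (V), Bm (vi), C#dim (vii°).
Diatonic triads of C major: C (I), Dm (ii), Em (iii), F (IV), G (V), Am (vi), Bdim (vii°).
Matching root and quality in both lists: Em, G.
That gives 2 common triads.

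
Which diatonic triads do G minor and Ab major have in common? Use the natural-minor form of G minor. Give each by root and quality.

Cm, Eb

Triads in G minor (natural minor): G minor (i), A diminished (ii°), Bb major (III), C minor (iv), D minor (v), Eb major (VI), F major (VII).
Triads in Ab major: Ab major (I), Bb minor (ii), C minor (iii), Db major (IV), Eb major (V), F minor (vi), G diminished (vii°).
Shared triads with their functions: C minor (iv in G minor, iii in Ab major); Eb major (VI in G minor, V in Ab major).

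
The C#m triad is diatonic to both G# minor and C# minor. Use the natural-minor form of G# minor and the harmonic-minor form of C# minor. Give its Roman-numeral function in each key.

The scale of G# minor (natural minor) is G# A# B C# D# E F#; C# is degree 4, and the triad built there (C#-E-G#) is minor, so it is iv.
The scale of C# minor (harmonic minor) is C# D# E F# G# A B#; C# is degree 1, and the triad built there (C#-E-G#) is minor, so it is i.

iv in G# minor; i in C# minor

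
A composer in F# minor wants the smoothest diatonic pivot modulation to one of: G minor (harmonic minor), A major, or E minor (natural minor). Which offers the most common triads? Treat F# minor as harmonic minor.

A major

Triads of F# minor (harmonic minor): F# minor (i), G# diminished (ii°), A augmented (III+), B minor (iv), C# major (V), D major (VI), E# diminished (vii°).
G minor (harmonic minor) shares 1: D.
A major shares 4: F#m, G#dim, Bm, D.
E minor (natural minor) shares 2: Bm, D.
The most common triads (4) are shared with A major.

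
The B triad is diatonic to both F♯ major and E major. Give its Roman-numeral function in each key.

IV in F♯ major; V in E major

The scale of F♯ major is F♯ G♯ A♯ B C♯ D♯ E♯; B is degree 4, and the triad built there (B-D♯-F♯) is major, so it is IV.
The scale of E major is E F♯ G♯ A B C♯ D♯; B is degree 5, and the triad built there (B-D♯-F♯) is major, so it is V.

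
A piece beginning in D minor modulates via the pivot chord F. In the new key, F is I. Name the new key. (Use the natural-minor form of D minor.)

F major

The numeral I denotes a major triad on scale degree 1. With F on degree 1, the tonic of the new key is F.
Degree 1 carries a major triad in major keys, so the destination is F major.
Check: the diatonic triads of F major are F (I), Gm (ii), Am (iii), Bb (IV), C (V), Dm (vi), Edim (vii°) — F is indeed I.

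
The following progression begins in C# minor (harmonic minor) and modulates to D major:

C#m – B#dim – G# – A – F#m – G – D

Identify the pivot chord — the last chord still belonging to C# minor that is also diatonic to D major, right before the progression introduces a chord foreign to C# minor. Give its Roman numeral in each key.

Chords diatonic to C# minor: C#m, D#dim, Eaug, F#m, G#, A, B#dim.
Reading the progression, the first chord not in that set is G, so the modulation leaves C# minor there.
The chord immediately before G is F#m, which is diatonic to both keys: iv in C# minor and iii in D major.

F#m — iv in C# minor, iii in D major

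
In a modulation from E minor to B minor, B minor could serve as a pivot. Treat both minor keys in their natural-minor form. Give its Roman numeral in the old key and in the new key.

v in E minor; i in B minor

The scale of E minor (natural minor) is E F# G A B C D; B is degree 5, and the triad built there (B-D-F#) is minor, so it is v.
The scale of B minor (natural minor) is B C# D E F# G A; B is degree 1, and the triad built there (B-D-F#) is minor, so it is i.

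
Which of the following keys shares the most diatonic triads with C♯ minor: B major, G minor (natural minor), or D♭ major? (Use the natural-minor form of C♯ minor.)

Triads of C♯ minor (natural minor): C♯ minor (i), D♯ diminished (ii°), E major (III), F♯ minor (iv), G♯ minor (v), A major (VI), B major (VII).
B major shares 4: C♯m, E, G♯m, B.
G minor (natural minor) shares 0: none.
D♭ major shares 0: none.
The most common triads (4) are shared with B major.

B major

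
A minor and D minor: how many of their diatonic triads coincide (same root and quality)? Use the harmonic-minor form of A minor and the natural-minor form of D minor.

Diatonic triads of A minor (harmonic minor): Am (i), Bdim (ii°), Caug (III+), Dm (iv), E (V), F (VI), G#dim (vii°).
Diatonic triads of D minor (natural minor): Dm (i), Edim (ii°), F (III), Gm (iv), Am (v), Bb (VI), C (VII).
Matching root and quality in both lists: Am, Dm, F.
That gives 3 common triads.

3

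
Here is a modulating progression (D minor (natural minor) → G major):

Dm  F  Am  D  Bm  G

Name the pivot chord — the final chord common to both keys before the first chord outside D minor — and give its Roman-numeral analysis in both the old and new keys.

Chords diatonic to D minor: Dm, Edim, F, Gm, Am, Bb, C.
Reading the progression, the first chord not in that set is D, so the modulation leaves D minor there.
The chord immediately before D is Am, which is diatonic to both keys: v in D minor and ii in G major.

Am — v in D minor, ii in G major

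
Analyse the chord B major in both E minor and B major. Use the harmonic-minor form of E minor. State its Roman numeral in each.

The scale of E minor (harmonic minor) is E F# G A B C D#; B is degree 5, and the triad built there (B-D#-F#) is major, so it is V.
The scale of B major is B C# D# E F# G# A#; B is degree 1, and the triad built there (B-D#-F#) is major, so it is I.

V in E minor; I in B major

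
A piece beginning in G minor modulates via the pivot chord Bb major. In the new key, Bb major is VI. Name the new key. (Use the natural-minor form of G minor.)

The numeral VI denotes a major triad on scale degree 6. With Bb on degree 6, the tonic of the new key is D.
Degree 6 carries a major triad in minor keys, so the destination is D minor.
Check: the diatonic triads of D minor (natural minor) are Dm (i), Edim (ii°), F (III), Gm (iv), Am (v), Bb (VI), C (VII) — Bb major is indeed VI.

D minor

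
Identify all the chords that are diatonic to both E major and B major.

E, G#m, B, C#m

Triads in E major: E (I), F#m (ii), G#m (iii), A (IV), B (V), C#m (vi), D#dim (vii°).
Triads in B major: B (I), C#m (ii), D#m (iii), E (IV), F# (V), G#m (vi), A#dim (vii°).
Shared triads with their functions: E (I in E major, IV in B major); G#m (iii in E major, vi in B major); B (V in E major, I in B major); C#m (vi in E major, ii in B major).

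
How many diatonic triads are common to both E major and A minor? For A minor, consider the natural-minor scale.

Diatonic triads of E major: E (I), F#m (ii), G#m (iii), A (IV), B (V), C#m (vi), D#dim (vii°).
Diatonic triads of A minor (natural minor): Am (i), Bdim (ii°), C (III), Dm (iv), Em (v), F (VI), G (VII).
No triad has the same root and quality in both keys.

0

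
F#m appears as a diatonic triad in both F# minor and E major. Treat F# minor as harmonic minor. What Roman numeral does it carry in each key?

The scale of F# minor (harmonic minor) is F# G# A B C# D E#; F# is degree 1, and the triad built there (F#-A-C#) is minor, so it is i.
The scale of E major is E F# G# A B C# D#; F# is degree 2, and the triad built there (F#-A-C#) is minor, so it is ii.

i in F# minor; ii in E major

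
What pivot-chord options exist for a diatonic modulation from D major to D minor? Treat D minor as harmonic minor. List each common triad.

A, C#dim

Triads in D major: D major (I), E minor (ii), F# minor (iii), G major (IV), A major (V), B minor (vi), C# diminished (vii°).
Triads in D minor (harmonic minor): D minor (i), E diminished (ii°), F augmented (III+), G minor (iv), A major (V), Bb major (VI), C# diminished (vii°).
Shared triads with their functions: A major (V in D major, V in D minor); C# diminished (vii° in D major, vii° in D minor).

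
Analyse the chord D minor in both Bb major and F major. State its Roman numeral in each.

iii in Bb major; vi in F major

The scale of Bb major is Bb C D Eb F G A; D is degree 3, and the triad built there (D-F-A) is minor, so it is iii.
The scale of F major is F G A Bb C D E; D is degree 6, and the triad built there (D-F-A) is minor, so it is vi.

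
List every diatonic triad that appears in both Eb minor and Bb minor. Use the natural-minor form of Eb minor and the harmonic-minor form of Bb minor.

Triads in Eb minor (natural minor): Eb minor (i), F diminished (ii°), Gb major (III), Ab minor (iv), Bb minor (v), Cb major (VI), Db major (VII).
Triads in Bb minor (harmonic minor): Bb minor (i), C diminished (ii°), Db augmented (III+), Eb minor (iv), F major (V), Gb major (VI), A diminished (vii°).
Shared triads with their functions: Eb minor (i in Eb minor, iv in Bb minor); Gb major (III in Eb minor, VI in Bb minor); Bb minor (v in Eb minor, i in Bb minor).

Ebm, Gb, Bbm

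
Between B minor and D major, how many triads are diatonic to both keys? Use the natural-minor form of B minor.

7

Diatonic triads of B minor (natural minor): Bm (i), C#dim (ii°), D (III), Em (iv), F#m (v), G (VI), A (VII).
Diatonic triads of D major: D (I), Em (ii), F#m (iii), G (IV), A (V), Bm (vi), C#dim (vii°).
Matching root and quality in both lists: Bm, C#dim, D, Em, F#m, G, A.
That gives 7 common triads.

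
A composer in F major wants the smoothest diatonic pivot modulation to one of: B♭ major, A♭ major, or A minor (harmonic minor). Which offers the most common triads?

Triads of F major: F (I), Gm (ii), Am (iii), B♭ (IV), C (V), Dm (vi), Edim (vii°).
B♭ major shares 4: F, Gm, B♭, Dm.
A♭ major shares 0: none.
A minor (harmonic minor) shares 3: F, Am, Dm.
The most common triads (4) are shared with B♭ major.

B♭ major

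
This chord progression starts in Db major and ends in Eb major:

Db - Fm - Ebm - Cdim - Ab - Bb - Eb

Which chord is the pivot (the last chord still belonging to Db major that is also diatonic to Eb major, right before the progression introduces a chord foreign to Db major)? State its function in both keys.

Ab — V in Db major, IV in Eb major

Chords diatonic to Db major: Db, Ebm, Fm, Gb, Ab, Bbm, Cdim.
Reading the progression, the first chord not in that set is Bb, so the modulation leaves Db major there.
The chord immediately before Bb is Ab, which is diatonic to both keys: V in Db major and IV in Eb major.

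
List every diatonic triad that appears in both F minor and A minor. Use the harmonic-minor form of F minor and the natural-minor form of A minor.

Triads in F minor (harmonic minor): Fm (i), Gdim (ii°), Abaug (III+), Bbm (iv), C (V), Db (VI), Edim (vii°).
Triads in A minor (natural minor): Am (i), Bdim (ii°), C (III), Dm (iv), Em (v), F (VI), G (VII).
Shared triads with their functions: C (V in F minor, III in A minor).

C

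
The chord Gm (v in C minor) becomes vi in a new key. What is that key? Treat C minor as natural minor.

B♭ major

The numeral vi denotes a minor triad on scale degree 6. With G on degree 6, the tonic of the new key is B♭.
Degree 6 carries a minor triad in major keys, so the destination is B♭ major.
Check: the diatonic triads of B♭ major are B♭ (I), Cm (ii), Dm (iii), E♭ (IV), F (V), Gm (vi), Adim (vii°) — Gm is indeed vi.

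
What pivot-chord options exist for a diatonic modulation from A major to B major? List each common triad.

C#m, E

Triads in A major: A (I), Bm (ii), C#m (iii), D (IV), E (V), F#m (vi), G#dim (vii°).
Triads in B major: B (I), C#m (ii), D#m (iii), E (IV), F# (V), G#m (vi), A#dim (vii°).
Shared triads with their functions: C#m (iii in A major, ii in B major); E (V in A major, IV in B major).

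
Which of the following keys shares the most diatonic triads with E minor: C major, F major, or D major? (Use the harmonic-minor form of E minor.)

C major

Triads of E minor (harmonic minor): Em (i), F#dim (ii°), Gaug (III+), Am (iv), B (V), C (VI), D#dim (vii°).
C major shares 3: Em, Am, C.
F major shares 2: Am, C.
D major shares 1: Em.
The most common triads (3) are shared with C major.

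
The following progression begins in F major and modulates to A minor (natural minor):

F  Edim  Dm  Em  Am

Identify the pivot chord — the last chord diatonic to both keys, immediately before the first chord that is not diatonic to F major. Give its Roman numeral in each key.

Dm — vi in F major, iv in A minor

Chords diatonic to F major: F, Gm, Am, Bb, C, Dm, Edim.
Reading the progression, the first chord not in that set is Em, so the modulation leaves F major there.
The chord immediately before Em is Dm, which is diatonic to both keys: vi in F major and iv in A minor.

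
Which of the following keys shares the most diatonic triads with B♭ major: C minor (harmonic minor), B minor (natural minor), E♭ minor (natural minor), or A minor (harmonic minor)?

A minor

Triads of B♭ major: B♭ (I), Cm (ii), Dm (iii), E♭ (IV), F (V), Gm (vi), Adim (vii°).
C minor (harmonic minor) shares 1: Cm.
B minor (natural minor) shares 0: none.
E♭ minor (natural minor) shares 0: none.
A minor (harmonic minor) shares 2: Dm, F.
The most common triads (2) are shared with A minor.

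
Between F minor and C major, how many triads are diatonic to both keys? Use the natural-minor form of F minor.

0

Diatonic triads of F minor (natural minor): Fm (i), Gdim (ii°), Ab (III), Bbm (iv), Cm (v), Db (VI), Eb (VII).
Diatonic triads of C major: C (I), Dm (ii), Em (iii), F (IV), G (V), Am (vi), Bdim (vii°).
No triad has the same root and quality in both keys.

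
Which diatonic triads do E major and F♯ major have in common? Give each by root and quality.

Triads in E major: E major (I), F♯ minor (ii), G♯ minor (iii), A major (IV), B major (V), C♯ minor (vi), D♯ diminished (vii°).
Triads in F♯ major: F♯ major (I), G♯ minor (ii), A♯ minor (iii), B major (IV), C♯ major (V), D♯ minor (vi), E♯ diminished (vii°).
Shared triads with their functions: G♯ minor (iii in E major, ii in F♯ major); B major (V in E major, IV in F♯ major).

G♯m, B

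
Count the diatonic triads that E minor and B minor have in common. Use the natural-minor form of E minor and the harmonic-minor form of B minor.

3

Diatonic triads of E minor (natural minor): Em (i), F♯dim (ii°), G (III), Am (iv), Bm (v), C (VI), D (VII).
Diatonic triads of B minor (harmonic minor): Bm (i), C♯dim (ii°), Daug (III+), Em (iv), F♯ (V), G (VI), A♯dim (vii°).
Matching root and quality in both lists: Em, G, Bm.
That gives 3 common triads.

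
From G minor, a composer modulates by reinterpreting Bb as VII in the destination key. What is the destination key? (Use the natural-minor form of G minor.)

The numeral VII denotes a major triad on scale degree 7. With Bb on degree 7, the tonic of the new key is C.
Degree 7 carries a major triad in natural-minor keys, so the destination is C minor.
Check: the diatonic triads of C minor (natural minor) are Cm (i), Ddim (ii°), Eb (III), Fm (iv), Gm (v), Ab (VI), Bb (VII) — Bb is indeed VII.

C minor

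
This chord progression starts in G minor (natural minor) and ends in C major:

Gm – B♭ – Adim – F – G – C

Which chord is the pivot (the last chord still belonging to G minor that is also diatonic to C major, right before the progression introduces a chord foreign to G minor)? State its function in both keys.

F — VII in G minor, IV in C major

Chords diatonic to G minor: Gm, Adim, B♭, Cm, Dm, E♭, F.
Reading the progression, the first chord not in that set is G, so the modulation leaves G minor there.
The chord immediately before G is F, which is diatonic to both keys: VII in G minor and IV in C major.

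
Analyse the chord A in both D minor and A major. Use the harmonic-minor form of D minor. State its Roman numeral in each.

V in D minor; I in A major

The scale of D minor (harmonic minor) is D E F G A Bb C#; A is degree 5, and the triad built there (A-C#-E) is major, so it is V.
The scale of A major is A B C# D E F# G#; A is degree 1, and the triad built there (A-C#-E) is major, so it is I.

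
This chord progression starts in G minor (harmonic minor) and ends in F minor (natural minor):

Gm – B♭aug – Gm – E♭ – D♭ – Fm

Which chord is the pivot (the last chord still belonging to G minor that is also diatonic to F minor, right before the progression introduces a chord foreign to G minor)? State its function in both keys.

Chords diatonic to G minor: Gm, Adim, B♭aug, Cm, D, E♭, F♯dim.
Reading the progression, the first chord not in that set is D♭, so the modulation leaves G minor there.
The chord immediately before D♭ is E♭, which is diatonic to both keys: VI in G minor and VII in F minor.

E♭ — VI in G minor, VII in F minor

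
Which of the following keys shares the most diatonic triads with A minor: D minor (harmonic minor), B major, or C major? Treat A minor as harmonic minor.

C major

Triads of A minor (harmonic minor): Am (i), Bdim (ii°), Caug (III+), Dm (iv), E (V), F (VI), G#dim (vii°).
D minor (harmonic minor) shares 1: Dm.
B major shares 1: E.
C major shares 4: Am, Bdim, Dm, F.
The most common triads (4) are shared with C major.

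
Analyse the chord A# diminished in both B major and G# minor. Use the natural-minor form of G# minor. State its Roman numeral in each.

The scale of B major is B C# D# E F# G# A#; A# is degree 7, and the triad built there (A#-C#-E) is diminished, so it is vii°.
The scale of G# minor (natural minor) is G# A# B C# D# E F#; A# is degree 2, and the triad built there (A#-C#-E) is diminished, so it is ii°.

vii° in B major; ii° in G# minor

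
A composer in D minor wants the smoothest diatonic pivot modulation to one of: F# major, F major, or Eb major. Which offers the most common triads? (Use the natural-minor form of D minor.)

Triads of D minor (natural minor): D minor (i), E diminished (ii°), F major (III), G minor (iv), A minor (v), Bb major (VI), C major (VII).
F# major shares 0: none.
F major shares 7: Dm, Edim, F, Gm, Am, Bb, C.
Eb major shares 2: Gm, Bb.
The most common triads (7) are shared with F major.

F major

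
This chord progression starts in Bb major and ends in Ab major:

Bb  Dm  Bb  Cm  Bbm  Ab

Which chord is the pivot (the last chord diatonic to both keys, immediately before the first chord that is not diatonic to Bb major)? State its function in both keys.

Chords diatonic to Bb major: Bb, Cm, Dm, Eb, F, Gm, Adim.
Reading the progression, the first chord not in that set is Bbm, so the modulation leaves Bb major there.
The chord immediately before Bbm is Cm, which is diatonic to both keys: ii in Bb major and iii in Ab major.

Cm — ii in Bb major, iii in Ab major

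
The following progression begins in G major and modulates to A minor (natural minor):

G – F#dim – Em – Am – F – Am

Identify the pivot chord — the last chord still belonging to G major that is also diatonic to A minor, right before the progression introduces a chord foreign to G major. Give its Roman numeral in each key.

Am — ii in G major, i in A minor

Chords diatonic to G major: G, Am, Bm, C, D, Em, F#dim.
Reading the progression, the first chord not in that set is F, so the modulation leaves G major there.
The chord immediately before F is Am, which is diatonic to both keys: ii in G major and i in A minor.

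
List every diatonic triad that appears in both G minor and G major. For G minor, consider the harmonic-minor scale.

Triads in G minor (harmonic minor): G minor (i), A diminished (ii°), B♭ augmented (III+), C minor (iv), D major (V), E♭ major (VI), F♯ diminished (vii°).
Triads in G major: G major (I), A minor (ii), B minor (iii), C major (IV), D major (V), E minor (vi), F♯ diminished (vii°).
Shared triads with their functions: D major (V in G minor, V in G major); F♯ diminished (vii° in G minor, vii° in G major).

D, F♯dim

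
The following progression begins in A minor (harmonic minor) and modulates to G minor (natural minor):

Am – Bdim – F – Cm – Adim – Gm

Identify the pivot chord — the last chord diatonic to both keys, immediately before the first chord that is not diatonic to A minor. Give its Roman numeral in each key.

F — VI in A minor, VII in G minor

Chords diatonic to A minor: Am, Bdim, Caug, Dm, E, F, G#dim.
Reading the progression, the first chord not in that set is Cm, so the modulation leaves A minor there.
The chord immediately before Cm is F, which is diatonic to both keys: VI in A minor and VII in G minor.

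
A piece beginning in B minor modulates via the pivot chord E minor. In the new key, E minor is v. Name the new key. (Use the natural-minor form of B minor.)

The numeral v denotes a minor triad on scale degree 5. With E on degree 5, the tonic of the new key is A.
Degree 5 carries a minor triad in natural-minor keys, so the destination is A minor.
Check: the diatonic triads of A minor (natural minor) are Am (i), Bdim (ii°), C (III), Dm (iv), Em (v), F (VI), G (VII) — E minor is indeed v.

A minor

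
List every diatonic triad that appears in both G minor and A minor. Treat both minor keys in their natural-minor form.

Triads in G minor (natural minor): G minor (i), A diminished (ii°), Bb major (III), C minor (iv), D minor (v), Eb major (VI), F major (VII).
Triads in A minor (natural minor): A minor (i), B diminished (ii°), C major (III), D minor (iv), E minor (v), F major (VI), G major (VII).
Shared triads with their functions: D minor (v in G minor, iv in A minor); F major (VII in G minor, VI in A minor).

Dm, F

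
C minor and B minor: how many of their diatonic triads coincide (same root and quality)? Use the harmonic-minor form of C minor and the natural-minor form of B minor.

Diatonic triads of C minor (harmonic minor): Cm (i), Ddim (ii°), Ebaug (III+), Fm (iv), G (V), Ab (VI), Bdim (vii°).
Diatonic triads of B minor (natural minor): Bm (i), C#dim (ii°), D (III), Em (iv), F#m (v), G (VI), A (VII).
Matching root and quality in both lists: G.
That gives 1 common triad.

1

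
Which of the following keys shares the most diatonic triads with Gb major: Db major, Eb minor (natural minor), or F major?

Triads of Gb major: Gb major (I), Ab minor (ii), Bb minor (iii), Cb major (IV), Db major (V), Eb minor (vi), F diminished (vii°).
Db major shares 4: Gb, Bbm, Db, Ebm.
Eb minor (natural minor) shares 7: Gb, Abm, Bbm, Cb, Db, Ebm, Fdim.
F major shares 0: none.
The most common triads (7) are shared with Eb minor.

Eb minor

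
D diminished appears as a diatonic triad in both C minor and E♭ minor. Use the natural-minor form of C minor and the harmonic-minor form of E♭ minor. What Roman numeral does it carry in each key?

The scale of C minor (natural minor) is C D E♭ F G A♭ B♭; D is degree 2, and the triad built there (D-F-A♭) is diminished, so it is ii°.
The scale of E♭ minor (harmonic minor) is E♭ F G♭ A♭ B♭ C♭ D; D is degree 7, and the triad built there (D-F-A♭) is diminished, so it is vii°.

ii° in C minor; vii° in E♭ minor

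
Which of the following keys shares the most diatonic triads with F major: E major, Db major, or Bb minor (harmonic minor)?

Triads of F major: F major (I), G minor (ii), A minor (iii), Bb major (IV), C major (V), D minor (vi), E diminished (vii°).
E major shares 0: none.
Db major shares 0: none.
Bb minor (harmonic minor) shares 1: F.
The most common triads (1) are shared with Bb minor.

Bb minor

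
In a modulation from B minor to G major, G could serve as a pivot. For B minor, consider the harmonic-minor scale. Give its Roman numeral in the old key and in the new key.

The scale of B minor (harmonic minor) is B C# D E F# G A#; G is degree 6, and the triad built there (G-B-D) is major, so it is VI.
The scale of G major is G A B C D E F#; G is degree 1, and the triad built there (G-B-D) is major, so it is I.

VI in B minor; I in G major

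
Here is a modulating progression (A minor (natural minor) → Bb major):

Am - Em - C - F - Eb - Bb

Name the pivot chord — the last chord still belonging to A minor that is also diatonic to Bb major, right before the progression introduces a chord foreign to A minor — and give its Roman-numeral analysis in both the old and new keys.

F — VI in A minor, V in Bb major

Chords diatonic to A minor: Am, Bdim, C, Dm, Em, F, G.
Reading the progression, the first chord not in that set is Eb, so the modulation leaves A minor there.
The chord immediately before Eb is F, which is diatonic to both keys: VI in A minor and V in Bb major.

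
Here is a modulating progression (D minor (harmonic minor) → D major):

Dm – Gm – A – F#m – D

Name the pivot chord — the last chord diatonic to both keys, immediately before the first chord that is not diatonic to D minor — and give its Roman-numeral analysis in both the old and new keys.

A — V in D minor, V in D major

Chords diatonic to D minor: Dm, Edim, Faug, Gm, A, Bb, C#dim.
Reading the progression, the first chord not in that set is F#m, so the modulation leaves D minor there.
The chord immediately before F#m is A, which is diatonic to both keys: V in D minor and V in D major.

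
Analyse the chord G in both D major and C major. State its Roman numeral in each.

IV in D major; V in C major

The scale of D major is D E F# G A B C#; G is degree 4, and the triad built there (G-B-D) is major, so it is IV.
The scale of C major is C D E F G A B; G is degree 5, and the triad built there (G-B-D) is major, so it is V.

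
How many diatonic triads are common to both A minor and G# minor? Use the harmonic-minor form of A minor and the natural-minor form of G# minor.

1

Diatonic triads of A minor (harmonic minor): Am (i), Bdim (ii°), Caug (III+), Dm (iv), E (V), F (VI), G#dim (vii°).
Diatonic triads of G# minor (natural minor): G#m (i), A#dim (ii°), B (III), C#m (iv), D#m (v), E (VI), F# (VII).
Matching root and quality in both lists: E.
That gives 1 common triad.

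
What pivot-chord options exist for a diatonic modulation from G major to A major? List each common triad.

Triads in G major: G major (I), A minor (ii), B minor (iii), C major (IV), D major (V), E minor (vi), F# diminished (vii°).
Triads in A major: A major (I), B minor (ii), C# minor (iii), D major (IV), E major (V), F# minor (vi), G# diminished (vii°).
Shared triads with their functions: B minor (iii in G major, ii in A major); D major (V in G major, IV in A major).

Bm, D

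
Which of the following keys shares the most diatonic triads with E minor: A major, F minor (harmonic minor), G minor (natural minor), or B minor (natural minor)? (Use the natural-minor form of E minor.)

B minor

Triads of E minor (natural minor): Em (i), F♯dim (ii°), G (III), Am (iv), Bm (v), C (VI), D (VII).
A major shares 2: Bm, D.
F minor (harmonic minor) shares 1: C.
G minor (natural minor) shares 0: none.
B minor (natural minor) shares 4: Em, G, Bm, D.
The most common triads (4) are shared with B minor.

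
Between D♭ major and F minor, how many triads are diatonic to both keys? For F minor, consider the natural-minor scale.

4

Diatonic triads of D♭ major: D♭ (I), E♭m (ii), Fm (iii), G♭ (IV), A♭ (V), B♭m (vi), Cdim (vii°).
Diatonic triads of F minor (natural minor): Fm (i), Gdim (ii°), A♭ (III), B♭m (iv), Cm (v), D♭ (VI), E♭ (VII).
Matching root and quality in both lists: D♭, Fm, A♭, B♭m.
That gives 4 common triads.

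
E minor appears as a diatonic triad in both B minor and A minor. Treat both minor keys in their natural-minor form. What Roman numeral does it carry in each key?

iv in B minor; v in A minor

The scale of B minor (natural minor) is B C# D E F# G A; E is degree 4, and the triad built there (E-G-B) is minor, so it is iv.
The scale of A minor (natural minor) is A B C D E F G; E is degree 5, and the triad built there (E-G-B) is minor, so it is v.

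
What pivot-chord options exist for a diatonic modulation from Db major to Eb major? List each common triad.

Triads in Db major: Db major (I), Eb minor (ii), F minor (iii), Gb major (IV), Ab major (V), Bb minor (vi), C diminished (vii°).
Triads in Eb major: Eb major (I), F minor (ii), G minor (iii), Ab major (IV), Bb major (V), C minor (vi), D diminished (vii°).
Shared triads with their functions: F minor (iii in Db major, ii in Eb major); Ab major (V in Db major, IV in Eb major).

Fm, Ab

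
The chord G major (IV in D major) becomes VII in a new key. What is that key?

The numeral VII denotes a major triad on scale degree 7. With G on degree 7, the tonic of the new key is A.
Degree 7 carries a major triad in natural-minor keys, so the destination is A minor.
Check: the diatonic triads of A minor (natural minor) are Am (i), Bdim (ii°), C (III), Dm (iv), Em (v), F (VI), G (VII) — G major is indeed VII.

A minor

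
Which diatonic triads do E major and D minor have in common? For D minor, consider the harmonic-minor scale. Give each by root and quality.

Triads in E major: E (I), F#m (ii), G#m (iii), A (IV), B (V), C#m (vi), D#dim (vii°).
Triads in D minor (harmonic minor): Dm (i), Edim (ii°), Faug (III+), Gm (iv), A (V), Bb (VI), C#dim (vii°).
Shared triads with their functions: A (IV in E major, V in D minor).

A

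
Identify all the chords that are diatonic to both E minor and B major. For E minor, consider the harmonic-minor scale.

B

Triads in E minor (harmonic minor): E minor (i), F# diminished (ii°), G augmented (III+), A minor (iv), B major (V), C major (VI), D# diminished (vii°).
Triads in B major: B major (I), C# minor (ii), D# minor (iii), E major (IV), F# major (V), G# minor (vi), A# diminished (vii°).
Shared triads with their functions: B major (V in E minor, I in B major).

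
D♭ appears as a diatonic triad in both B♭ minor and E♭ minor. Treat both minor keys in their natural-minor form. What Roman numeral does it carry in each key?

III in B♭ minor; VII in E♭ minor

The scale of B♭ minor (natural minor) is B♭ C D♭ E♭ F G♭ A♭; D♭ is degree 3, and the triad built there (D♭-F-A♭) is major, so it is III.
The scale of E♭ minor (natural minor) is E♭ F G♭ A♭ B♭ C♭ D♭; D♭ is degree 7, and the triad built there (D♭-F-A♭) is major, so it is VII.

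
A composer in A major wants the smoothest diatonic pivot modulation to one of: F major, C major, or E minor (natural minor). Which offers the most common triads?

Triads of A major: A (I), Bm (ii), C#m (iii), D (IV), E (V), F#m (vi), G#dim (vii°).
F major shares 0: none.
C major shares 0: none.
E minor (natural minor) shares 2: Bm, D.
The most common triads (2) are shared with E minor.

E minor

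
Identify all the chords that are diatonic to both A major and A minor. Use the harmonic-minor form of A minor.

Triads in A major: A (I), Bm (ii), C#m (iii), D (IV), E (V), F#m (vi), G#dim (vii°).
Triads in A minor (harmonic minor): Am (i), Bdim (ii°), Caug (III+), Dm (iv), E (V), F (VI), G#dim (vii°).
Shared triads with their functions: E (V in A major, V in A minor); G#dim (vii° in A major, vii° in A minor).

E, G#dim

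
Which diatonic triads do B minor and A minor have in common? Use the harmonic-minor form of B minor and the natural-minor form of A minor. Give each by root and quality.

Triads in B minor (harmonic minor): B minor (i), C# diminished (ii°), D augmented (III+), E minor (iv), F# major (V), G major (VI), A# diminished (vii°).
Triads in A minor (natural minor): A minor (i), B diminished (ii°), C major (III), D minor (iv), E minor (v), F major (VI), G major (VII).
Shared triads with their functions: E minor (iv in B minor, v in A minor); G major (VI in B minor, VII in A minor).

Em, G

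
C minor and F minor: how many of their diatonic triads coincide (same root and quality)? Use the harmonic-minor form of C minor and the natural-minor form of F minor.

Diatonic triads of C minor (harmonic minor): Cm (i), Ddim (ii°), Ebaug (III+), Fm (iv), G (V), Ab (VI), Bdim (vii°).
Diatonic triads of F minor (natural minor): Fm (i), Gdim (ii°), Ab (III), Bbm (iv), Cm (v), Db (VI), Eb (VII).
Matching root and quality in both lists: Cm, Fm, Ab.
That gives 3 common triads.

3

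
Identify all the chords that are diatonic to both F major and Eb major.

Triads in F major: F (I), Gm (ii), Am (iii), Bb (IV), C (V), Dm (vi), Edim (vii°).
Triads in Eb major: Eb (I), Fm (ii), Gm (iii), Ab (IV), Bb (V), Cm (vi), Ddim (vii°).
Shared triads with their functions: Gm (ii in F major, iii in Eb major); Bb (IV in F major, V in Eb major).

Gm, Bb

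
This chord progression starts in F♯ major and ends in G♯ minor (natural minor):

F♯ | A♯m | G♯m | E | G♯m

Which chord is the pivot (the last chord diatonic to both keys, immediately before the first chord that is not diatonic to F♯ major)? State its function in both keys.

G♯m — ii in F♯ major, i in G♯ minor

Chords diatonic to F♯ major: F♯, G♯m, A♯m, B, C♯, D♯m, E♯dim.
Reading the progression, the first chord not in that set is E, so the modulation leaves F♯ major there.
The chord immediately before E is G♯m, which is diatonic to both keys: ii in F♯ major and i in G♯ minor.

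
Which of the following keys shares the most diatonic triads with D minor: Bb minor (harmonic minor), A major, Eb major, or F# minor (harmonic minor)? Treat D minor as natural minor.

Triads of D minor (natural minor): D minor (i), E diminished (ii°), F major (III), G minor (iv), A minor (v), Bb major (VI), C major (VII).
Bb minor (harmonic minor) shares 1: F.
A major shares 0: none.
Eb major shares 2: Gm, Bb.
F# minor (harmonic minor) shares 0: none.
The most common triads (2) are shared with Eb major.

Eb major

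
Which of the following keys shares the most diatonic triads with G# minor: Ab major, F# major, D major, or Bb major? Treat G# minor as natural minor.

Triads of G# minor (natural minor): G# minor (i), A# diminished (ii°), B major (III), C# minor (iv), D# minor (v), E major (VI), F# major (VII).
Ab major shares 0: none.
F# major shares 4: G#m, B, D#m, F#.
D major shares 0: none.
Bb major shares 0: none.
The most common triads (4) are shared with F# major.

F# major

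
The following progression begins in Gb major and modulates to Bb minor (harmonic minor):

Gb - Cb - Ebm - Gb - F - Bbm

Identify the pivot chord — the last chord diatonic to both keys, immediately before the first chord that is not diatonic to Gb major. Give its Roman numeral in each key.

Gb — I in Gb major, VI in Bb minor

Chords diatonic to Gb major: Gb, Abm, Bbm, Cb, Db, Ebm, Fdim.
Reading the progression, the first chord not in that set is F, so the modulation leaves Gb major there.
The chord immediately before F is Gb, which is diatonic to both keys: I in Gb major and VI in Bb minor.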